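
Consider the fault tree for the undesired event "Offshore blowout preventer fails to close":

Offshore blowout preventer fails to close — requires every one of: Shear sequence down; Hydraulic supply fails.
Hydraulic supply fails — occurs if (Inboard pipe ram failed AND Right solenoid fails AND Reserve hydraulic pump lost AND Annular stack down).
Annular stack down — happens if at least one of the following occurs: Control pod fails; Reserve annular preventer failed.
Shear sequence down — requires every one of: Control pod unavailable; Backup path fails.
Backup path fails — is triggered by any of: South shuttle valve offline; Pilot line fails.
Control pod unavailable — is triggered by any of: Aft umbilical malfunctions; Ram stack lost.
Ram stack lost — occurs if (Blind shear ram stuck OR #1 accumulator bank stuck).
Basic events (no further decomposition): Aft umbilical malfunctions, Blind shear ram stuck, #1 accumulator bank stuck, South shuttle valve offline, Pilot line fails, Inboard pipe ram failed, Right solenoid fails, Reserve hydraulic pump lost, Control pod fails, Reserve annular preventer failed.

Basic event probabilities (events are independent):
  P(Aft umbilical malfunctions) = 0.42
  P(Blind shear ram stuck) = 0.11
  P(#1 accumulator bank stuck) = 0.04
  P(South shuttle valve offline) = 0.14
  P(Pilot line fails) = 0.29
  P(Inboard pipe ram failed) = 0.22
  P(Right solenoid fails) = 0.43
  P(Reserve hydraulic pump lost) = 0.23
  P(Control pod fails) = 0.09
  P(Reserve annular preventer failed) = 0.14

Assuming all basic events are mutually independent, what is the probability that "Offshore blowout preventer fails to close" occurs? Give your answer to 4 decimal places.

0.0009

P(Ram stack lost) [OR] = 1 − (1−0.11) × (1−0.04) = 0.145600
P(Control pod unavailable) [OR] = 1 − (1−0.42) × (1−0.145600) = 0.504448
P(Backup path fails) [OR] = 1 − (1−0.14) × (1−0.29) = 0.389400
P(Shear sequence down) [AND] = 0.504448 × 0.389400 = 0.196432
P(Annular stack down) [OR] = 1 − (1−0.09) × (1−0.14) = 0.217400
P(Hydraulic supply fails) [AND] = 0.22 × 0.43 × 0.23 × 0.217400 = 0.004730
P(Offshore blowout preventer fails to close) [AND] = 0.196432 × 0.004730 = 0.000929
Rounded to 4 decimal places: P(Offshore blowout preventer fails to close) ≈ 0.0009.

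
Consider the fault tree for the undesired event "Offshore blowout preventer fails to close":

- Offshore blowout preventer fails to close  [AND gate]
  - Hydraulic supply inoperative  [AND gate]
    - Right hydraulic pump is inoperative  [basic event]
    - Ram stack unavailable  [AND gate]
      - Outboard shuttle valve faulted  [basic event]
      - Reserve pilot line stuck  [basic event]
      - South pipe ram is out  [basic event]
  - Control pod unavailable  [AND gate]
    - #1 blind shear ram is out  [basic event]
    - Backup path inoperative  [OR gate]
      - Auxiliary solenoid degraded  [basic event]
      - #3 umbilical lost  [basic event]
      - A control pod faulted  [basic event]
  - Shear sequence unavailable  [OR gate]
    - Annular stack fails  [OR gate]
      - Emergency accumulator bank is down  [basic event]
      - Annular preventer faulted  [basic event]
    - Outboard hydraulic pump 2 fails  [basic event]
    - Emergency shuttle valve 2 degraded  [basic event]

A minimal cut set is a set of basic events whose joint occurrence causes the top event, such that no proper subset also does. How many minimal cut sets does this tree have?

12

Ram stack unavailable [AND]: one cut set from each child combined → 1 × 1 × 1 = 1 cut set(s).
Hydraulic supply inoperative [AND]: one cut set from each child combined → 1 × 1 = 1 cut set(s).
Backup path inoperative [OR]: union of children's cut sets → 3 cut set(s).
Control pod unavailable [AND]: one cut set from each child combined → 1 × 3 = 3 cut set(s).
Annular stack fails [OR]: union of children's cut sets → 2 cut set(s).
Shear sequence unavailable [OR]: union of children's cut sets → 4 cut set(s).
Offshore blowout preventer fails to close [AND]: one cut set from each child combined → 1 × 3 × 4 = 12 cut set(s).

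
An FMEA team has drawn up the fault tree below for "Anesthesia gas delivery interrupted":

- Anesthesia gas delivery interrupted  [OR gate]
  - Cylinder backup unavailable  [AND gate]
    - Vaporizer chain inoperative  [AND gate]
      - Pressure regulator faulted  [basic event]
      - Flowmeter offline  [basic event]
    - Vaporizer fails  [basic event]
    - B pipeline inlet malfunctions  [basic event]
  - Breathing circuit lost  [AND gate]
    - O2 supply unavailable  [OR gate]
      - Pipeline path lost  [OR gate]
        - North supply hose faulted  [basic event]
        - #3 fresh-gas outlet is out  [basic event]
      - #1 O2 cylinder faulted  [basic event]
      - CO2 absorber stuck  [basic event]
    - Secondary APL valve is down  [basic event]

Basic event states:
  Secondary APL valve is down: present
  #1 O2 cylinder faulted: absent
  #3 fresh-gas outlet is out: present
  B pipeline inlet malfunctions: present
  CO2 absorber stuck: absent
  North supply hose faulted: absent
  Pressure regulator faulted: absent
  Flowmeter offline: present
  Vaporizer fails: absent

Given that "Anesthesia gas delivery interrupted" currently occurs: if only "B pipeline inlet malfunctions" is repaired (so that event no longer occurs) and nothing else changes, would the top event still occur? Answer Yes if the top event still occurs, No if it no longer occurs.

Yes

Counterfactual: set "B pipeline inlet malfunctions" to not occurred.
Vaporizer chain inoperative [AND]: Pressure regulator faulted=not, Flowmeter offline=occurs → not all inputs occur → does not occur.
Cylinder backup unavailable [AND]: Vaporizer chain inoperative=not, Vaporizer fails=not, B pipeline inlet malfunctions=not → not all inputs occur → does not occur.
Pipeline path lost [OR]: North supply hose faulted=not, #3 fresh-gas outlet is out=occurs → at least one input occurs → occurs.
O2 supply unavailable [OR]: Pipeline path lost=occurs, #1 O2 cylinder faulted=not, CO2 absorber stuck=not → at least one input occurs → occurs.
Breathing circuit lost [AND]: O2 supply unavailable=occurs, Secondary APL valve is down=occurs → all inputs occur → occurs.
Anesthesia gas delivery interrupted [OR]: Cylinder backup unavailable=not, Breathing circuit lost=occurs → at least one input occurs → occurs.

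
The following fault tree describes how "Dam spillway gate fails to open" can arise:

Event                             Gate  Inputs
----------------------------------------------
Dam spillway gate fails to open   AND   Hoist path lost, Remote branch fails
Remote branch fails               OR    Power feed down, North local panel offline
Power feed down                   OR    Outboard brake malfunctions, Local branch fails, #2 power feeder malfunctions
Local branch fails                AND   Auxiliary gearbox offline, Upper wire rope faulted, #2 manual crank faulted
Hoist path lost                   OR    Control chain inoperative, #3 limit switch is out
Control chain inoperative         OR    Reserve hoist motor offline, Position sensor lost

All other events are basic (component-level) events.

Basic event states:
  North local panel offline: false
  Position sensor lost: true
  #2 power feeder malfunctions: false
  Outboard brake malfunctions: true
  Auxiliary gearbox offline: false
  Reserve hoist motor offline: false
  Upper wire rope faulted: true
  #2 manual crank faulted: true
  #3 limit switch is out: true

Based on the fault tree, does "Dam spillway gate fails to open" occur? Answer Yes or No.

Control chain inoperative [OR]: Reserve hoist motor offline=not, Position sensor lost=occurs → at least one input occurs → occurs.
Hoist path lost [OR]: Control chain inoperative=occurs, #3 limit switch is out=occurs → at least one input occurs → occurs.
Local branch fails [AND]: Auxiliary gearbox offline=not, Upper wire rope faulted=occurs, #2 manual crank faulted=occurs → not all inputs occur → does not occur.
Power feed down [OR]: Outboard brake malfunctions=occurs, Local branch fails=not, #2 power feeder malfunctions=not → at least one input occurs → occurs.
Remote branch fails [OR]: Power feed down=occurs, North local panel offline=not → at least one input occurs → occurs.
Dam spillway gate fails to open [AND]: Hoist path lost=occurs, Remote branch fails=occurs → all inputs occur → occurs.

Yes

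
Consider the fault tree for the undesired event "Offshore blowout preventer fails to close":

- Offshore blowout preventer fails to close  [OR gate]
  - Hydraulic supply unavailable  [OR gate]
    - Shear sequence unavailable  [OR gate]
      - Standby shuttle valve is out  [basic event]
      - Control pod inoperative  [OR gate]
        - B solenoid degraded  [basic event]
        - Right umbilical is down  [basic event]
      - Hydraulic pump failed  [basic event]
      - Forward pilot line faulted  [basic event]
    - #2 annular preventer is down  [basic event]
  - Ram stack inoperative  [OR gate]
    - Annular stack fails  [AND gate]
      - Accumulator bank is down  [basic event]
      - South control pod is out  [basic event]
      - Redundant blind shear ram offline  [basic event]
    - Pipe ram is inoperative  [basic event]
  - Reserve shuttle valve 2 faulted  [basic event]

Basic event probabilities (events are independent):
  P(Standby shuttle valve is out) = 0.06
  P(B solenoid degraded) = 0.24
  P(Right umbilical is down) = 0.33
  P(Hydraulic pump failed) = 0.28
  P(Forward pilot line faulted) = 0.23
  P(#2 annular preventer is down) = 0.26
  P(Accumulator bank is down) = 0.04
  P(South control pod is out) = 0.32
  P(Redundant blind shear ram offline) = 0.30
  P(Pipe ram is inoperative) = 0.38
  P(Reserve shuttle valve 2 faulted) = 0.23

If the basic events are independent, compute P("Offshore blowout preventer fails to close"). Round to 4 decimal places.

P(Control pod inoperative) [OR] = 1 − (1−0.24) × (1−0.33) = 0.490800
P(Shear sequence unavailable) [OR] = 1 − (1−0.06) × (1−0.490800) × (1−0.28) × (1−0.23) = 0.734638
P(Hydraulic supply unavailable) [OR] = 1 − (1−0.734638) × (1−0.26) = 0.803632
P(Annular stack fails) [AND] = 0.04 × 0.32 × 0.30 = 0.003840
P(Ram stack inoperative) [OR] = 1 − (1−0.003840) × (1−0.38) = 0.382381
P(Offshore blowout preventer fails to close) [OR] = 1 − (1−0.803632) × (1−0.382381) × (1−0.23) = 0.906614
Rounded to 4 decimal places: P(Offshore blowout preventer fails to close) ≈ 0.9066.

0.9066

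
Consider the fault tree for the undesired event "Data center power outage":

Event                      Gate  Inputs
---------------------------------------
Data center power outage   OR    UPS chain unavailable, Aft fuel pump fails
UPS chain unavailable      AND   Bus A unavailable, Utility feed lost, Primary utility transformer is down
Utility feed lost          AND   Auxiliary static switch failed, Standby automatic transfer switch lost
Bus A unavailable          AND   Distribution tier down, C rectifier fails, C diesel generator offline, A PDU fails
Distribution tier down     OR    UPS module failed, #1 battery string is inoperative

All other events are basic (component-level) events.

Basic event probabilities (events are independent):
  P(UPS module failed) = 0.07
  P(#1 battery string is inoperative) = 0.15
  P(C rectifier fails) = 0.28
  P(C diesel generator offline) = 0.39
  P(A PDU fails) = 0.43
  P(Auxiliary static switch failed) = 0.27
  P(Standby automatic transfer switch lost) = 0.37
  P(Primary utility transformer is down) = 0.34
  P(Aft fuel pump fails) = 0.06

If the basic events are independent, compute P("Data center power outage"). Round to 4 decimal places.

0.0603

P(Distribution tier down) [OR] = 1 − (1−0.07) × (1−0.15) = 0.209500
P(Bus A unavailable) [AND] = 0.209500 × 0.28 × 0.39 × 0.43 = 0.009837
P(Utility feed lost) [AND] = 0.27 × 0.37 = 0.099900
P(UPS chain unavailable) [AND] = 0.009837 × 0.099900 × 0.34 = 0.000334
P(Data center power outage) [OR] = 1 − (1−0.000334) × (1−0.06) = 0.060314
Rounded to 4 decimal places: P(Data center power outage) ≈ 0.0603.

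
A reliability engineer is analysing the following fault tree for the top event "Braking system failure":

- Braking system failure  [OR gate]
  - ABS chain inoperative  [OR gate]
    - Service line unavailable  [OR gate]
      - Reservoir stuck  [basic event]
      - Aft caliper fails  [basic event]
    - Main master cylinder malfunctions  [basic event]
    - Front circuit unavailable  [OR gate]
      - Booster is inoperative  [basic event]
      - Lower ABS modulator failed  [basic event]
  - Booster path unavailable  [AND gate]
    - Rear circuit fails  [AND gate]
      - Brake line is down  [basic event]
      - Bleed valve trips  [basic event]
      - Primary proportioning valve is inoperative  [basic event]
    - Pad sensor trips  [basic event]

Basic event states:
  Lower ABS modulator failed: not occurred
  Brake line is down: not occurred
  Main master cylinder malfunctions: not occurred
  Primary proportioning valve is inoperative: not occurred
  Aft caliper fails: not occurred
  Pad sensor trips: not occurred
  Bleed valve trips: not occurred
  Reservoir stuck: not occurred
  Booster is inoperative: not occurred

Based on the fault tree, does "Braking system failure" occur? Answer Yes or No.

No

Service line unavailable [OR]: Reservoir stuck=not, Aft caliper fails=not → no input occurs → does not occur.
Front circuit unavailable [OR]: Booster is inoperative=not, Lower ABS modulator failed=not → no input occurs → does not occur.
ABS chain inoperative [OR]: Service line unavailable=not, Main master cylinder malfunctions=not, Front circuit unavailable=not → no input occurs → does not occur.
Rear circuit fails [AND]: Brake line is down=not, Bleed valve trips=not, Primary proportioning valve is inoperative=not → not all inputs occur → does not occur.
Booster path unavailable [AND]: Rear circuit fails=not, Pad sensor trips=not → not all inputs occur → does not occur.
Braking system failure [OR]: ABS chain inoperative=not, Booster path unavailable=not → no input occurs → does not occur.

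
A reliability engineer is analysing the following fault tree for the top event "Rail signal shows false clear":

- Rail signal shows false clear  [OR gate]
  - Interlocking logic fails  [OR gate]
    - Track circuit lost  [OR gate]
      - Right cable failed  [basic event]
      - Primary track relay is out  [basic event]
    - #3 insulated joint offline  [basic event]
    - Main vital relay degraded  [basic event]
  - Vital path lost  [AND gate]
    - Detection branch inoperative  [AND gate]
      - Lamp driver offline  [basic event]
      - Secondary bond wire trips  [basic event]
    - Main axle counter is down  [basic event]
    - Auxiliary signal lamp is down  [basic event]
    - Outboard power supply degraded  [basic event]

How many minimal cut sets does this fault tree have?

Track circuit lost [OR]: union of children's cut sets → 2 cut set(s).
Interlocking logic fails [OR]: union of children's cut sets → 4 cut set(s).
Detection branch inoperative [AND]: one cut set from each child combined → 1 × 1 = 1 cut set(s).
Vital path lost [AND]: one cut set from each child combined → 1 × 1 × 1 × 1 = 1 cut set(s).
Rail signal shows false clear [OR]: union of children's cut sets → 5 cut set(s).
Minimal cut sets: {Right cable failed}; {Primary track relay is out}; {#3 insulated joint offline}; {Main vital relay degraded}; {Auxiliary signal lamp is down, Lamp driver offline, Main axle counter is down, Outboard power supply degraded, Secondary bond wire trips}.

5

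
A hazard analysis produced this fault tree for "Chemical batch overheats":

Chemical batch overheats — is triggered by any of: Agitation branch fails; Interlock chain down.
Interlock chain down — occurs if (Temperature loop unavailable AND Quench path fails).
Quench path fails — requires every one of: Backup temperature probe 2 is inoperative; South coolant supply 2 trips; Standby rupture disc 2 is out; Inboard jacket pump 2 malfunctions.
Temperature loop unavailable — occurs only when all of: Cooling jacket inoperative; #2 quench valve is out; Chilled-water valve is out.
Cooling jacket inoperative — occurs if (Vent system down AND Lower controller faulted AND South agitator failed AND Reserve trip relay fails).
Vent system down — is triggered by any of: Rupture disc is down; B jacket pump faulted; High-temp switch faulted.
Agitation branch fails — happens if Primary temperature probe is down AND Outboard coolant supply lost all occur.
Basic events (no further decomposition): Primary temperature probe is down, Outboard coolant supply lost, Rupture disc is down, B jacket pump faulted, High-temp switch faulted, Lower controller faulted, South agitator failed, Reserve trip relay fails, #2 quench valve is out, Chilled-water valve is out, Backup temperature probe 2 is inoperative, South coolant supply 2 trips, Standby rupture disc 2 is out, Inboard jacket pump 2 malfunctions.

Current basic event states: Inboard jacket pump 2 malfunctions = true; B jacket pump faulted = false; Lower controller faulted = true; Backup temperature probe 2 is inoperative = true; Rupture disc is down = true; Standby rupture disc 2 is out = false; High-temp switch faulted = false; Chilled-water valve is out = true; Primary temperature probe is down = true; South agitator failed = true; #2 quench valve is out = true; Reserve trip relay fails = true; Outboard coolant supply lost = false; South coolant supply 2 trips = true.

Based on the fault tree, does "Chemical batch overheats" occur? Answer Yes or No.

Agitation branch fails [AND]: Primary temperature probe is down=occurs, Outboard coolant supply lost=not → not all inputs occur → does not occur.
Vent system down [OR]: Rupture disc is down=occurs, B jacket pump faulted=not, High-temp switch faulted=not → at least one input occurs → occurs.
Cooling jacket inoperative [AND]: Vent system down=occurs, Lower controller faulted=occurs, South agitator failed=occurs, Reserve trip relay fails=occurs → all inputs occur → occurs.
Temperature loop unavailable [AND]: Cooling jacket inoperative=occurs, #2 quench valve is out=occurs, Chilled-water valve is out=occurs → all inputs occur → occurs.
Quench path fails [AND]: Backup temperature probe 2 is inoperative=occurs, South coolant supply 2 trips=occurs, Standby rupture disc 2 is out=not, Inboard jacket pump 2 malfunctions=occurs → not all inputs occur → does not occur.
Interlock chain down [AND]: Temperature loop unavailable=occurs, Quench path fails=not → not all inputs occur → does not occur.
Chemical batch overheats [OR]: Agitation branch fails=not, Interlock chain down=not → no input occurs → does not occur.

No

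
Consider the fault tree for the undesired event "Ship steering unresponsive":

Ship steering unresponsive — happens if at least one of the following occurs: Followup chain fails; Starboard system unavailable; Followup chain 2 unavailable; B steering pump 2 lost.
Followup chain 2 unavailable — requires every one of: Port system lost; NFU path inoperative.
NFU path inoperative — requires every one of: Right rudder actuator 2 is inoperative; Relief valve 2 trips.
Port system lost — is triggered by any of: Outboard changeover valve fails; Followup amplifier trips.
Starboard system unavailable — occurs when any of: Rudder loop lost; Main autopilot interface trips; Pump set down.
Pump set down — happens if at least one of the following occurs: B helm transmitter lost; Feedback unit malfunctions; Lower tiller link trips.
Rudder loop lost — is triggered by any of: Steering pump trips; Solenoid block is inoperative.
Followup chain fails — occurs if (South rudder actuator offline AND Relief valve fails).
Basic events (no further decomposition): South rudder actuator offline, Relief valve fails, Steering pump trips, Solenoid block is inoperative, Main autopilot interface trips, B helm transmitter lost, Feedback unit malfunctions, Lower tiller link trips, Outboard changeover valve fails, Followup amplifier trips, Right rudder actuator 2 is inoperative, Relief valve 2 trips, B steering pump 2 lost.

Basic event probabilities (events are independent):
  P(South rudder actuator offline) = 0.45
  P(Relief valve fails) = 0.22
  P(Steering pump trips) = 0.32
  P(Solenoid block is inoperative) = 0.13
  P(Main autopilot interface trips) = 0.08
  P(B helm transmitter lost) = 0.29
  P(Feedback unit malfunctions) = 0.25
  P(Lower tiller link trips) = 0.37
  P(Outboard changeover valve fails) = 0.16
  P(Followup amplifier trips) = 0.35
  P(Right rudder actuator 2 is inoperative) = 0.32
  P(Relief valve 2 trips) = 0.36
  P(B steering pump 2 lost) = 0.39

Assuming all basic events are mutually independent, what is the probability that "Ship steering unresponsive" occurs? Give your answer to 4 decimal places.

P(Followup chain fails) [AND] = 0.45 × 0.22 = 0.099000
P(Rudder loop lost) [OR] = 1 − (1−0.32) × (1−0.13) = 0.408400
P(Pump set down) [OR] = 1 − (1−0.29) × (1−0.25) × (1−0.37) = 0.664525
P(Starboard system unavailable) [OR] = 1 − (1−0.408400) × (1−0.08) × (1−0.664525) = 0.817410
P(Port system lost) [OR] = 1 − (1−0.16) × (1−0.35) = 0.454000
P(NFU path inoperative) [AND] = 0.32 × 0.36 = 0.115200
P(Followup chain 2 unavailable) [AND] = 0.454000 × 0.115200 = 0.052301
P(Ship steering unresponsive) [OR] = 1 − (1−0.099000) × (1−0.817410) × (1−0.052301) × (1−0.39) = 0.904895
Rounded to 4 decimal places: P(Ship steering unresponsive) ≈ 0.9049.

0.9049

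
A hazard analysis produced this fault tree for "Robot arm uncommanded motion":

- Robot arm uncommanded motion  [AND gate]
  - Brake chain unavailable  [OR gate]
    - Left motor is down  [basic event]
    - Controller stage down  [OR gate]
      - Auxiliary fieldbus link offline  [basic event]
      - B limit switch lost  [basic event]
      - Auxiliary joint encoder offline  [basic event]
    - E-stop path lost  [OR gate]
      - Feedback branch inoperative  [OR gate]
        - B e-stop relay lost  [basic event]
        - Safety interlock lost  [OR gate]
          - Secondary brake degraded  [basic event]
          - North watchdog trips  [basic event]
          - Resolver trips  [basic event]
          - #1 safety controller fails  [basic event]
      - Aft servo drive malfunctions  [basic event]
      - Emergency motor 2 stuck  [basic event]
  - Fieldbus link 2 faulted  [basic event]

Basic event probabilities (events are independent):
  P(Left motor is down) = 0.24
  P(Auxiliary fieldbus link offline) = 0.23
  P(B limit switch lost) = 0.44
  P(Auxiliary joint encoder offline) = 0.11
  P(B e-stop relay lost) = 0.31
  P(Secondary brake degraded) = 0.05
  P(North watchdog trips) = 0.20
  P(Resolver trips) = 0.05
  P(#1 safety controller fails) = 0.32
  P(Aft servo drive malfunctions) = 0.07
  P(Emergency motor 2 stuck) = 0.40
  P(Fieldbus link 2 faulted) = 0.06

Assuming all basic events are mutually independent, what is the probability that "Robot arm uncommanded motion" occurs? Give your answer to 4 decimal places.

0.0567

P(Controller stage down) [OR] = 1 − (1−0.23) × (1−0.44) × (1−0.11) = 0.616232
P(Safety interlock lost) [OR] = 1 − (1−0.05) × (1−0.20) × (1−0.05) × (1−0.32) = 0.509040
P(Feedback branch inoperative) [OR] = 1 − (1−0.31) × (1−0.509040) = 0.661238
P(E-stop path lost) [OR] = 1 − (1−0.661238) × (1−0.07) × (1−0.40) = 0.810971
P(Brake chain unavailable) [OR] = 1 − (1−0.24) × (1−0.616232) × (1−0.810971) = 0.944867
P(Robot arm uncommanded motion) [AND] = 0.944867 × 0.06 = 0.056692
Rounded to 4 decimal places: P(Robot arm uncommanded motion) ≈ 0.0567.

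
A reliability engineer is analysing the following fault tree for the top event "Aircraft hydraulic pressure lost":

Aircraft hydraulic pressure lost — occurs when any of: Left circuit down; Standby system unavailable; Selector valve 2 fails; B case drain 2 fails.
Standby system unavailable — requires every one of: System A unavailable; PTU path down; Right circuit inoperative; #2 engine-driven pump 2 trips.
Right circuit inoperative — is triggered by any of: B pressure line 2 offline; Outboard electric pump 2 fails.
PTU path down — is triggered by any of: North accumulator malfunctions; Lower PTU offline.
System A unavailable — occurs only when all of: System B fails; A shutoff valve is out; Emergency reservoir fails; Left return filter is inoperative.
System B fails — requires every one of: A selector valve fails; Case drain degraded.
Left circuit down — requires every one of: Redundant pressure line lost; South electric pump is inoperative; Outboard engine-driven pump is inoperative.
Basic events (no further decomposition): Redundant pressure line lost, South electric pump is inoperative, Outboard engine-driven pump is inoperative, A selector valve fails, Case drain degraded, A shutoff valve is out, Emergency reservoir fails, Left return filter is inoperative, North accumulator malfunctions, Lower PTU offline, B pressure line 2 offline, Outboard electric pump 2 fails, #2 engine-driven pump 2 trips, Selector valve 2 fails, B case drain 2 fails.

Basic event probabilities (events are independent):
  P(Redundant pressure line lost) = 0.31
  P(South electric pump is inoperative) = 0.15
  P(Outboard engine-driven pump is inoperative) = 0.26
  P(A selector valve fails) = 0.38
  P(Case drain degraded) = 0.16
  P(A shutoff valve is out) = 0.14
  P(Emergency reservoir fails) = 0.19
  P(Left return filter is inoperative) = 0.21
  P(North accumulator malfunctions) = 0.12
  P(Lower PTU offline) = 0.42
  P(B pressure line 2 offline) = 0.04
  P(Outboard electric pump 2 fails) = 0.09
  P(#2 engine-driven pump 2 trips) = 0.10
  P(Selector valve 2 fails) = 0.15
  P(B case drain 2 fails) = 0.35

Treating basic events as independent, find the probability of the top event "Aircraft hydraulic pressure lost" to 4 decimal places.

0.4542

P(Left circuit down) [AND] = 0.31 × 0.15 × 0.26 = 0.012090
P(System B fails) [AND] = 0.38 × 0.16 = 0.060800
P(System A unavailable) [AND] = 0.060800 × 0.14 × 0.19 × 0.21 = 0.000340
P(PTU path down) [OR] = 1 − (1−0.12) × (1−0.42) = 0.489600
P(Right circuit inoperative) [OR] = 1 − (1−0.04) × (1−0.09) = 0.126400
P(Standby system unavailable) [AND] = 0.000340 × 0.489600 × 0.126400 × 0.10 = 0.000002
P(Aircraft hydraulic pressure lost) [OR] = 1 − (1−0.012090) × (1−0.000002) × (1−0.15) × (1−0.35) = 0.454181
Rounded to 4 decimal places: P(Aircraft hydraulic pressure lost) ≈ 0.4542.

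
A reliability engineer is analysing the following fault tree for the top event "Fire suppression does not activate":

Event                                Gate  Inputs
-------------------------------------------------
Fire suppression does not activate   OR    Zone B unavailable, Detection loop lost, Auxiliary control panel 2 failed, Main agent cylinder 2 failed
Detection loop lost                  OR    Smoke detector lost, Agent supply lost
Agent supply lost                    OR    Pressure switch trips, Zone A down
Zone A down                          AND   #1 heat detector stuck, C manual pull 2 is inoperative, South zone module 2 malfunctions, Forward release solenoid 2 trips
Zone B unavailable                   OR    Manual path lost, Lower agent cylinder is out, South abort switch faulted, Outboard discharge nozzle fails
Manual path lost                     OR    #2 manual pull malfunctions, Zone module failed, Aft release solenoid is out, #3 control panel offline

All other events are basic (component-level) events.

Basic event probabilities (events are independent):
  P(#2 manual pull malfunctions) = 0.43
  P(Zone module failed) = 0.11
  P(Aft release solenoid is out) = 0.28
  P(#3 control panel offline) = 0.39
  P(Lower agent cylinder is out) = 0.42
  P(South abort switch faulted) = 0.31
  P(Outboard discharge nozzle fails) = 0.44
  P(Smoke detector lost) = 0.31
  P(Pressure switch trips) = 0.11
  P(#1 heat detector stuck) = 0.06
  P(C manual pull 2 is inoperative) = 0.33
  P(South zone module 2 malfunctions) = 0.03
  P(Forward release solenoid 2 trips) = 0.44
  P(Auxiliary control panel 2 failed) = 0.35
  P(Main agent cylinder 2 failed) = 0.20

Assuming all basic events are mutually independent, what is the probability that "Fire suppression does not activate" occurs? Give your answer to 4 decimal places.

0.9841

P(Manual path lost) [OR] = 1 − (1−0.43) × (1−0.11) × (1−0.28) × (1−0.39) = 0.777194
P(Zone B unavailable) [OR] = 1 − (1−0.777194) × (1−0.42) × (1−0.31) × (1−0.44) = 0.950067
P(Zone A down) [AND] = 0.06 × 0.33 × 0.03 × 0.44 = 0.000261
P(Agent supply lost) [OR] = 1 − (1−0.11) × (1−0.000261) = 0.110232
P(Detection loop lost) [OR] = 1 − (1−0.31) × (1−0.110232) = 0.386060
P(Fire suppression does not activate) [OR] = 1 − (1−0.950067) × (1−0.386060) × (1−0.35) × (1−0.20) = 0.984059
Rounded to 4 decimal places: P(Fire suppression does not activate) ≈ 0.9841.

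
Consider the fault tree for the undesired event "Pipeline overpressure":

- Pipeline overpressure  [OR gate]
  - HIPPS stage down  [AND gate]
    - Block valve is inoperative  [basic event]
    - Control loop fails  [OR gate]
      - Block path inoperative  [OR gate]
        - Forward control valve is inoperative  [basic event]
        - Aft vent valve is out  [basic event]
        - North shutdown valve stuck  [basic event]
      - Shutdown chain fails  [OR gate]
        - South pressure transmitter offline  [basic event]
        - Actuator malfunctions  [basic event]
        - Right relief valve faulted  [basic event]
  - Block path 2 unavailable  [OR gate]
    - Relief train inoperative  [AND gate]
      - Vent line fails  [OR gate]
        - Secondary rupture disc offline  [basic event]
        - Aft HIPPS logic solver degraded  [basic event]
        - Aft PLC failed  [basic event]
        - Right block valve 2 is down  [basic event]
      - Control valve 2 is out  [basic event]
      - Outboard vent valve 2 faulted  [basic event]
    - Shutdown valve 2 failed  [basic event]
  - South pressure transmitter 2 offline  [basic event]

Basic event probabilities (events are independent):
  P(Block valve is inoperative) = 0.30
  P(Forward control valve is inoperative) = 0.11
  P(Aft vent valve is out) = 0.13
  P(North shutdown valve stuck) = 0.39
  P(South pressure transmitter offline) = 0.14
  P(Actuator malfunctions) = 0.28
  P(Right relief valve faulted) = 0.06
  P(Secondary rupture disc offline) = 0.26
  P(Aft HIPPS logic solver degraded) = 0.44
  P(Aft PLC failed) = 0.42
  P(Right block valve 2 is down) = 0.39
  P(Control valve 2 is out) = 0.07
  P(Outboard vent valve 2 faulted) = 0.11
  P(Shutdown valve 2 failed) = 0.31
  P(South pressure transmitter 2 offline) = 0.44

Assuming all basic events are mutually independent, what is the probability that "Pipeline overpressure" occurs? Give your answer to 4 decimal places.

P(Block path inoperative) [OR] = 1 − (1−0.11) × (1−0.13) × (1−0.39) = 0.527677
P(Shutdown chain fails) [OR] = 1 − (1−0.14) × (1−0.28) × (1−0.06) = 0.417952
P(Control loop fails) [OR] = 1 − (1−0.527677) × (1−0.417952) = 0.725085
P(HIPPS stage down) [AND] = 0.30 × 0.725085 = 0.217526
P(Vent line fails) [OR] = 1 − (1−0.26) × (1−0.44) × (1−0.42) × (1−0.39) = 0.853385
P(Relief train inoperative) [AND] = 0.853385 × 0.07 × 0.11 = 0.006571
P(Block path 2 unavailable) [OR] = 1 − (1−0.006571) × (1−0.31) = 0.314534
P(Pipeline overpressure) [OR] = 1 − (1−0.217526) × (1−0.314534) × (1−0.44) = 0.699639
Rounded to 4 decimal places: P(Pipeline overpressure) ≈ 0.6996.

0.6996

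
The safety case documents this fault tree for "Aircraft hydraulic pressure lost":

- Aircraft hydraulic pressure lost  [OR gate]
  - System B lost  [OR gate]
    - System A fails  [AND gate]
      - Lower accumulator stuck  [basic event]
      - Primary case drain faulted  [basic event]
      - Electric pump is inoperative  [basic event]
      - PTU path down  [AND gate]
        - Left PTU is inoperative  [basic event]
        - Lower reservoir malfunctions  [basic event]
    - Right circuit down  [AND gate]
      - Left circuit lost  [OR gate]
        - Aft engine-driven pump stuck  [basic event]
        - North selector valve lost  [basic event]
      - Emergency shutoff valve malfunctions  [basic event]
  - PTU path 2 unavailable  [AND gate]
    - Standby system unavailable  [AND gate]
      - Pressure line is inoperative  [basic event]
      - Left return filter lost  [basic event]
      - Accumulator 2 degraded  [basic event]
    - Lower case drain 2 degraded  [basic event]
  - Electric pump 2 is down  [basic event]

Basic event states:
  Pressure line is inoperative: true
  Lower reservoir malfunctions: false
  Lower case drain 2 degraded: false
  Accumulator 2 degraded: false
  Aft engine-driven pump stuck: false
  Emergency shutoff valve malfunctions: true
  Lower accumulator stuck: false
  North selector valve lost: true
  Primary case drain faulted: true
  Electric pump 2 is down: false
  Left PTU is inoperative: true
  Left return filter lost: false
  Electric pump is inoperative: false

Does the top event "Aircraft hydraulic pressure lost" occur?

PTU path down [AND]: Left PTU is inoperative=occurs, Lower reservoir malfunctions=not → not all inputs occur → does not occur.
System A fails [AND]: Lower accumulator stuck=not, Primary case drain faulted=occurs, Electric pump is inoperative=not, PTU path down=not → not all inputs occur → does not occur.
Left circuit lost [OR]: Aft engine-driven pump stuck=not, North selector valve lost=occurs → at least one input occurs → occurs.
Right circuit down [AND]: Left circuit lost=occurs, Emergency shutoff valve malfunctions=occurs → all inputs occur → occurs.
System B lost [OR]: System A fails=not, Right circuit down=occurs → at least one input occurs → occurs.
Standby system unavailable [AND]: Pressure line is inoperative=occurs, Left return filter lost=not, Accumulator 2 degraded=not → not all inputs occur → does not occur.
PTU path 2 unavailable [AND]: Standby system unavailable=not, Lower case drain 2 degraded=not → not all inputs occur → does not occur.
Aircraft hydraulic pressure lost [OR]: System B lost=occurs, PTU path 2 unavailable=not, Electric pump 2 is down=not → at least one input occurs → occurs.

Yes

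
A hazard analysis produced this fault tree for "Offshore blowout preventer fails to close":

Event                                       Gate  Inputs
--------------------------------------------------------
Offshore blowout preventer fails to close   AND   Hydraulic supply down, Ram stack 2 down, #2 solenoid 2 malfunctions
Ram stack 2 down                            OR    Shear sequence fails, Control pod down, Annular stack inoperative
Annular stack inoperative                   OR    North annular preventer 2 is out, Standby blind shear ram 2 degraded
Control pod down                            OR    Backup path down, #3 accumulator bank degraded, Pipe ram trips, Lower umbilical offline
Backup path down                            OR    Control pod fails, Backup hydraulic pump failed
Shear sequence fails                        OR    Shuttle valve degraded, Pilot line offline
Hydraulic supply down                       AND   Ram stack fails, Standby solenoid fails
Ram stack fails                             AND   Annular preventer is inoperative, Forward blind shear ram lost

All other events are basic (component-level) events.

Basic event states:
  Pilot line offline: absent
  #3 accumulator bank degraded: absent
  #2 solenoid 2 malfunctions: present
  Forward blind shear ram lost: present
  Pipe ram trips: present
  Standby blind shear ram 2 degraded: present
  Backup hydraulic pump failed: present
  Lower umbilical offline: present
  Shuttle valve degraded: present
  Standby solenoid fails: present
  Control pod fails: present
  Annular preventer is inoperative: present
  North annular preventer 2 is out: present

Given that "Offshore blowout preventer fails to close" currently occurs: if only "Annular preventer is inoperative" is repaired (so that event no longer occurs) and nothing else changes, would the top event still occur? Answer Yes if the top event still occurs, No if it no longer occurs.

Counterfactual: set "Annular preventer is inoperative" to not occurred.
Ram stack fails [AND]: Annular preventer is inoperative=not, Forward blind shear ram lost=occurs → not all inputs occur → does not occur.
Hydraulic supply down [AND]: Ram stack fails=not, Standby solenoid fails=occurs → not all inputs occur → does not occur.
Shear sequence fails [OR]: Shuttle valve degraded=occurs, Pilot line offline=not → at least one input occurs → occurs.
Backup path down [OR]: Control pod fails=occurs, Backup hydraulic pump failed=occurs → at least one input occurs → occurs.
Control pod down [OR]: Backup path down=occurs, #3 accumulator bank degraded=not, Pipe ram trips=occurs, Lower umbilical offline=occurs → at least one input occurs → occurs.
Annular stack inoperative [OR]: North annular preventer 2 is out=occurs, Standby blind shear ram 2 degraded=occurs → at least one input occurs → occurs.
Ram stack 2 down [OR]: Shear sequence fails=occurs, Control pod down=occurs, Annular stack inoperative=occurs → at least one input occurs → occurs.
Offshore blowout preventer fails to close [AND]: Hydraulic supply down=not, Ram stack 2 down=occurs, #2 solenoid 2 malfunctions=occurs → not all inputs occur → does not occur.

No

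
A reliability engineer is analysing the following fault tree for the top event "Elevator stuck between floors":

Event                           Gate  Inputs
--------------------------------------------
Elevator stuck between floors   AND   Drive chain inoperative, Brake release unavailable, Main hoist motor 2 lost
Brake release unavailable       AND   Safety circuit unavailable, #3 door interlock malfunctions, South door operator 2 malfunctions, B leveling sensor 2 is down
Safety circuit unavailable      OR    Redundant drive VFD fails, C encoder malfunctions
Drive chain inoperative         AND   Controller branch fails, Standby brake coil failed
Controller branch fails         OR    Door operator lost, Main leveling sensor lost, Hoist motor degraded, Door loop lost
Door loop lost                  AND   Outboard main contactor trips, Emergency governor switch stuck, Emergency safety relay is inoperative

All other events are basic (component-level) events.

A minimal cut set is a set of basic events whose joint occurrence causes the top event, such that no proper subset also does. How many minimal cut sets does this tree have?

8

Door loop lost [AND]: one cut set from each child combined → 1 × 1 × 1 = 1 cut set(s).
Controller branch fails [OR]: union of children's cut sets → 4 cut set(s).
Drive chain inoperative [AND]: one cut set from each child combined → 4 × 1 = 4 cut set(s).
Safety circuit unavailable [OR]: union of children's cut sets → 2 cut set(s).
Brake release unavailable [AND]: one cut set from each child combined → 2 × 1 × 1 × 1 = 2 cut set(s).
Elevator stuck between floors [AND]: one cut set from each child combined → 4 × 2 × 1 = 8 cut set(s).
Minimal cut sets: {#3 door interlock malfunctions, B leveling sensor 2 is down, Door operator lost, Main hoist motor 2 lost, Redundant drive VFD fails, South door operator 2 malfunctions, Standby brake coil failed}; {#3 door interlock malfunctions, B leveling sensor 2 is down, C encoder malfunctions, Door operator lost, Main hoist motor 2 lost, South door operator 2 malfunctions, Standby brake coil failed}; {#3 door interlock malfunctions, B leveling sensor 2 is down, Main hoist motor 2 lost, Main leveling sensor lost, Redundant drive VFD fails, South door operator 2 malfunctions, Standby brake coil failed}; {#3 door interlock malfunctions, B leveling sensor 2 is down, C encoder malfunctions, Main hoist motor 2 lost, Main leveling sensor lost, South door operator 2 malfunctions, Standby brake coil failed}; {#3 door interlock malfunctions, B leveling sensor 2 is down, Hoist motor degraded, Main hoist motor 2 lost, Redundant drive VFD fails, South door operator 2 malfunctions, Standby brake coil failed}; {#3 door interlock malfunctions, B leveling sensor 2 is down, C encoder malfunctions, Hoist motor degraded, Main hoist motor 2 lost, South door operator 2 malfunctions, Standby brake coil failed}; {#3 door interlock malfunctions, B leveling sensor 2 is down, Emergency governor switch stuck, Emergency safety relay is inoperative, Main hoist motor 2 lost, Outboard main contactor trips, Redundant drive VFD fails, South door operator 2 malfunctions, Standby brake coil failed}; {#3 door interlock malfunctions, B leveling sensor 2 is down, C encoder malfunctions, Emergency governor switch stuck, Emergency safety relay is inoperative, Main hoist motor 2 lost, Outboard main contactor trips, South door operator 2 malfunctions, Standby brake coil failed}.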